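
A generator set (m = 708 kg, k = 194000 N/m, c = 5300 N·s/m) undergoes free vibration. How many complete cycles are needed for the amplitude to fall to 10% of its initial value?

2 cycles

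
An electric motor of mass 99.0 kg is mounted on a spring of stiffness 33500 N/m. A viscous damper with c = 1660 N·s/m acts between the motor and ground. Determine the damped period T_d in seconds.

ω_n = √(k/m) = √(33500/99.0) = 18.40 rad/s.
Critical damping c_c = 2√(k·m) = 2√(33500 × 99.0) = 3642 N·s/m, so ζ = c/c_c = 1660/3642 = 0.4558.
ω_d = ω_n√(1 − ζ²) = 18.40 × √(1 − 0.208) = 16.37 rad/s.
T_d = 2π/ω_d = 0.3837 s.

0.384 s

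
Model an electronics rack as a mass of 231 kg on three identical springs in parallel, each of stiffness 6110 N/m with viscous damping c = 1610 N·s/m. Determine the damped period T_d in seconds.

0.766 s

Parallel springs add: k_eq = 3 × 6110 = 18330 N/m.
ω_n = √(k_eq/m) = √(18330/231) = 8.908 rad/s.
Critical damping c_c = 2√(k_eq·m) = 2√(18330 × 231) = 4115 N·s/m, so ζ = c/c_c = 1610/4115 = 0.3912.
ω_d = ω_n√(1 − ζ²) = 8.908 × √(1 − 0.153) = 8.198 rad/s.
T_d = 2π/ω_d = 0.7664 s.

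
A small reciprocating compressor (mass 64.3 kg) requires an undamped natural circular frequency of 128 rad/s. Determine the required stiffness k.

k = m·ω_n² = 64.3 × 128.0² = 64.3 × 16380 = 1053000 N/m.

1050000 N/m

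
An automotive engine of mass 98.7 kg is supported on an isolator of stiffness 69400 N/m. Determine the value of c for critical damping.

c_c = 2√(k·m) = 2√(69400 × 98.7) = 2 × 2617 = 5234 N·s/m.

5230 N·s/m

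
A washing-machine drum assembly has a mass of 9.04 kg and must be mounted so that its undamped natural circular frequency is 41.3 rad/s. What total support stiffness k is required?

15400 N/m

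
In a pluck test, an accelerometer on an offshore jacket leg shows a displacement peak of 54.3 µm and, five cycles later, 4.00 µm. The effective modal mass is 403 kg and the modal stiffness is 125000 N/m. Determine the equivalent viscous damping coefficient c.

1170 N·s/m

Logarithmic decrement δ = (1/n)·ln(x₀/x_n) = (1/5)·ln(54.3/4.00) = (1/5)·ln(13.57) = 0.5216.
ζ = δ/√(4π² + δ²) = 0.5216/√(39.48 + 0.272) = 0.5216/6.305 = 0.08274.
c = ζ · 2√(km) = 0.08274 × 2√(125000 × 403) = 0.08274 × 14200 = 1174 N·s/m.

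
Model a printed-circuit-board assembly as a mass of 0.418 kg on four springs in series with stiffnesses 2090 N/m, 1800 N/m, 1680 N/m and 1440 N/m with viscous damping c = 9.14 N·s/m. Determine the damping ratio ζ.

0.341

Series springs: 1/k_eq = 1/2090 + 1/1800 + 1/1680 + 1/1440 = 0.002324, so k_eq = 430.3 N/m.
ω_n = √(k_eq/m) = √(430.3/0.418) = 32.09 rad/s.
Critical damping c_c = 2√(k_eq·m) = 2√(430.3 × 0.418) = 26.82 N·s/m, so ζ = c/c_c = 9.14/26.82 = 0.3407.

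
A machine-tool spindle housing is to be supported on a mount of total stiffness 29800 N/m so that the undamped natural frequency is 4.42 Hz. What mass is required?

38.6 kg

ω_n = 2πf_n = 2π × 4.42 = 27.77 rad/s.
m = k/ω_n² = 29800/27.77² = 29800/771.3 = 38.64 kg.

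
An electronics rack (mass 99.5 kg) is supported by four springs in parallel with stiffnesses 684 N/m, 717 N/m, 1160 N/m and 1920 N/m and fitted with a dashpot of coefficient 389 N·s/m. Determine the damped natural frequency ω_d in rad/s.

Parallel springs add: k_eq = 684 + 717 + 1160 + 1920 = 4481 N/m.
ω_n = √(k_eq/m) = √(4481/99.5) = 6.711 rad/s.
Critical damping c_c = 2√(k_eq·m) = 2√(4481 × 99.5) = 1335 N·s/m, so ζ = c/c_c = 389/1335 = 0.2913.
ω_d = ω_n√(1 − ζ²) = 6.711 × √(1 − 0.0848) = 6.420 rad/s.

6.42 rad/s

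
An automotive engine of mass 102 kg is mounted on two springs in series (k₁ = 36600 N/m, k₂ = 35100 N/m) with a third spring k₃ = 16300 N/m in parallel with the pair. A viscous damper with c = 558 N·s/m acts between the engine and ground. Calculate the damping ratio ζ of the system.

0.149

Series pair: k_s = k₁k₂/(k₁+k₂) = (36600)(35100)/(36600 + 35100) = 17920 N/m. In parallel with k₃: k_eq = 17920 + 16300 = 34220 N/m.
ω_n = √(k_eq/m) = √(34220/102) = 18.32 rad/s.
Critical damping c_c = 2√(k_eq·m) = 2√(34220 × 102) = 3736 N·s/m, so ζ = c/c_c = 558/3736 = 0.1493.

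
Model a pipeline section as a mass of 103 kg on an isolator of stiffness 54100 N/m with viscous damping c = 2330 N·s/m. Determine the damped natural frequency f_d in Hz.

ω_n = √(k/m) = √(54100/103) = 22.92 rad/s.
Critical damping c_c = 2√(k·m) = 2√(54100 × 103) = 4721 N·s/m, so ζ = c/c_c = 2330/4721 = 0.4935.
ω_d = ω_n√(1 − ζ²) = 22.92 × √(1 − 0.244) = 19.93 rad/s.
f_d = ω_d/(2π) = 3.172 Hz.

3.17 Hz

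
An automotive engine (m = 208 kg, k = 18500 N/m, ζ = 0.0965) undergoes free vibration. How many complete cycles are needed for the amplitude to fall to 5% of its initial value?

5 cycles

Logarithmic decrement δ = 2πζ/√(1 − ζ²) = 2π × 0.09650/√(1 − 0.00931) = 0.6092.
x_n/x₀ = e^(−nδ) ≤ 0.05; take ln: n ≥ ln(1/0.05)/δ = 2.996/0.6092 = 4.918.
So 5 complete cycles are required.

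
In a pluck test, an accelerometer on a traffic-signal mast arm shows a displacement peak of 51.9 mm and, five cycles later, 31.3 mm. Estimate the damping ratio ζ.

0.0161

Logarithmic decrement δ = (1/n)·ln(x₀/x_n) = (1/5)·ln(51.9/31.3) = (1/5)·ln(1.658) = 0.1011.
ζ = δ/√(4π² + δ²) = 0.1011/√(39.48 + 0.0102) = 0.1011/6.284 = 0.01609.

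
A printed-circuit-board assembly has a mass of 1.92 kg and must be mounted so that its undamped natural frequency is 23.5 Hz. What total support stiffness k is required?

41900 N/m

ω_n = 2πf_n = 2π × 23.5 = 147.7 rad/s.
k = m·ω_n² = 1.92 × 147.7² = 1.92 × 21800 = 41860 N/m.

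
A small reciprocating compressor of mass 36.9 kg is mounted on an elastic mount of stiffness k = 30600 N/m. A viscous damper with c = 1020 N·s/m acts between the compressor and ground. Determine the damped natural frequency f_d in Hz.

ω_n = √(k/m) = √(30600/36.9) = 28.80 rad/s.
Critical damping c_c = 2√(k·m) = 2√(30600 × 36.9) = 2125 N·s/m, so ζ = c/c_c = 1020/2125 = 0.4800.
ω_d = ω_n√(1 − ζ²) = 28.80 × √(1 − 0.230) = 25.26 rad/s.
f_d = ω_d/(2π) = 4.021 Hz.

4.02 Hz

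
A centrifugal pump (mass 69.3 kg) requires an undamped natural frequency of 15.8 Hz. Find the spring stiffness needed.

683000 N/m

ω_n = 2πf_n = 2π × 15.8 = 99.27 rad/s.
k = m·ω_n² = 69.3 × 99.27² = 69.3 × 9855 = 683000 N/m.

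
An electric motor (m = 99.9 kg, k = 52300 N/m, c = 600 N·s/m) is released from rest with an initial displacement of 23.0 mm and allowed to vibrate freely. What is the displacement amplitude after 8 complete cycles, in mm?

ζ = c/(2√(km)) = 600/(2√(52300 × 99.9)) = 600/4572 = 0.1312.
Logarithmic decrement δ = 2πζ/√(1 − ζ²) = 2π × 0.1312/√(1 − 0.0172) = 0.8318.
After n cycles, x_n/x₀ = e^(−nδ), so x_8 = 23.0 × e^(−8 × 0.8318) = 23.0 × 0.001288 = 0.02962 mm.

0.0296 mm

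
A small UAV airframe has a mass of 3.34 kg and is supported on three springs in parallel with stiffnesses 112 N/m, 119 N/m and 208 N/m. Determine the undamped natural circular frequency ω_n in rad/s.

Parallel springs add: k_eq = 112 + 119 + 208 = 439.0 N/m.
ω_n = √(k_eq/m) = √(439.0/3.34) = √131.4 = 11.46 rad/s.

11.5 rad/s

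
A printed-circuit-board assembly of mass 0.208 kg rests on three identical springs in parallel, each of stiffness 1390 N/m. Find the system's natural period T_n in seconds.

Parallel springs add: k_eq = 3 × 1390 = 4170 N/m.
ω_n = √(k_eq/m) = √(4170/0.208) = √20050 = 141.6 rad/s.
T_n = 2π/ω_n = 6.283/141.6 = 0.04438 s.

0.0444 s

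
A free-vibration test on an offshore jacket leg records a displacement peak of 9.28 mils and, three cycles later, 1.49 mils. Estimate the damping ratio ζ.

0.0966

Logarithmic decrement δ = (1/n)·ln(x₀/x_n) = (1/3)·ln(9.28/1.49) = (1/3)·ln(6.228) = 0.6097.
ζ = δ/√(4π² + δ²) = 0.6097/√(39.48 + 0.372) = 0.6097/6.313 = 0.09658.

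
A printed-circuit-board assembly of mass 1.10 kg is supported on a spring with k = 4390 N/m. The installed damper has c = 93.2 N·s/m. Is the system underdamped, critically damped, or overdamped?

underdamped

c_c = 2√(k·m) = 139.0 N·s/m; ζ = c/c_c = 93.2/139.0 = 0.671.
Since ζ < 1 the system is underdamped.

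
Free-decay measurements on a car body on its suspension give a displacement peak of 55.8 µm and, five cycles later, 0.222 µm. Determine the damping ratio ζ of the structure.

Logarithmic decrement δ = (1/n)·ln(x₀/x_n) = (1/5)·ln(55.8/0.222) = (1/5)·ln(251.4) = 1.105.
ζ = δ/√(4π² + δ²) = 1.105/√(39.48 + 1.22) = 1.105/6.380 = 0.1733.

0.173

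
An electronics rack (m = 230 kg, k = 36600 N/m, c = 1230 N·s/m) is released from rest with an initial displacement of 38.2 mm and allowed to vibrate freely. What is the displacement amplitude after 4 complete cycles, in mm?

0.164 mm

ζ = c/(2√(km)) = 1230/(2√(36600 × 230)) = 1230/5803 = 0.2120.
Logarithmic decrement δ = 2πζ/√(1 − ζ²) = 2π × 0.2120/√(1 − 0.0449) = 1.363.
After n cycles, x_n/x₀ = e^(−nδ), so x_4 = 38.2 × e^(−4 × 1.363) = 38.2 × 0.004291 = 0.1639 mm.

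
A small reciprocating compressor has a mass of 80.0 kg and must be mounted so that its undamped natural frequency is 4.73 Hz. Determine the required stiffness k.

ω_n = 2πf_n = 2π × 4.73 = 29.72 rad/s.
k = m·ω_n² = 80.0 × 29.72² = 80.0 × 883.2 = 70660 N/m.

70700 N/m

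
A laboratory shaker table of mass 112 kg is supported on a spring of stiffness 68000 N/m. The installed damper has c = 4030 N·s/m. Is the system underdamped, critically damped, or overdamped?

underdamped

c_c = 2√(k·m) = 5519 N·s/m; ζ = c/c_c = 4030/5519 = 0.730.
Since ζ < 1 the system is underdamped.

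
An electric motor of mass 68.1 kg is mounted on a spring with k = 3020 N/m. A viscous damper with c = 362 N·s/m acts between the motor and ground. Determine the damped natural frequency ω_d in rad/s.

6.11 rad/s

ω_n = √(k/m) = √(3020/68.1) = 6.659 rad/s.
Critical damping c_c = 2√(k·m) = 2√(3020 × 68.1) = 907.0 N·s/m, so ζ = c/c_c = 362/907.0 = 0.3991.
ω_d = ω_n√(1 − ζ²) = 6.659 × √(1 − 0.159) = 6.106 rad/s.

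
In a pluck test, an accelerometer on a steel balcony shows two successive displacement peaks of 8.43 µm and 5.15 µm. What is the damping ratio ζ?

Logarithmic decrement δ = (1/n)·ln(x₀/x_n) = (1/1)·ln(8.43/5.15) = (1/1)·ln(1.637) = 0.4928.
ζ = δ/√(4π² + δ²) = 0.4928/√(39.48 + 0.243) = 0.4928/6.302 = 0.07819.

0.0782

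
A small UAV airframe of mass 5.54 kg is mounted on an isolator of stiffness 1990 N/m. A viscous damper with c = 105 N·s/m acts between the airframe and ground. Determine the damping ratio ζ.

0.500

ω_n = √(k/m) = √(1990/5.54) = 18.95 rad/s.
Critical damping c_c = 2√(k·m) = 2√(1990 × 5.54) = 210.0 N·s/m, so ζ = c/c_c = 105/210.0 = 0.5000.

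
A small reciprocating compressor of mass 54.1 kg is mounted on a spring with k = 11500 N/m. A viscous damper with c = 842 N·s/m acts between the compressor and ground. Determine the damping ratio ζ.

0.534

ω_n = √(k/m) = √(11500/54.1) = 14.58 rad/s.
Critical damping c_c = 2√(k·m) = 2√(11500 × 54.1) = 1578 N·s/m, so ζ = c/c_c = 842/1578 = 0.5337.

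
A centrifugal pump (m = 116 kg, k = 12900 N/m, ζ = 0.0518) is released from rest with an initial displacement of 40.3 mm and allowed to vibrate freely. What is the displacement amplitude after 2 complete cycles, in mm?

21.0 mm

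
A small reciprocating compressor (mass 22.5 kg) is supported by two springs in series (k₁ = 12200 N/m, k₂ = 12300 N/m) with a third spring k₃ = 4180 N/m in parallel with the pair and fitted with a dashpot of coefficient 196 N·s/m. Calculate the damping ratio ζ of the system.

0.204

Series pair: k_s = k₁k₂/(k₁+k₂) = (12200)(12300)/(12200 + 12300) = 6125 N/m. In parallel with k₃: k_eq = 6125 + 4180 = 10300 N/m.
ω_n = √(k_eq/m) = √(10300/22.5) = 21.40 rad/s.
Critical damping c_c = 2√(k_eq·m) = 2√(10300 × 22.5) = 963.0 N·s/m, so ζ = c/c_c = 196/963.0 = 0.2035.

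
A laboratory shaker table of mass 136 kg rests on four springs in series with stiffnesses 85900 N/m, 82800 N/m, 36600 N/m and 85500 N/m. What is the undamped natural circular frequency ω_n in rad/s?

Series springs: 1/k_eq = 1/85900 + 1/82800 + 1/36600 + 1/85500 = 6.274×10^-5, so k_eq = 15940 N/m.
ω_n = √(k_eq/m) = √(15940/136) = √117.2 = 10.83 rad/s.

10.8 rad/s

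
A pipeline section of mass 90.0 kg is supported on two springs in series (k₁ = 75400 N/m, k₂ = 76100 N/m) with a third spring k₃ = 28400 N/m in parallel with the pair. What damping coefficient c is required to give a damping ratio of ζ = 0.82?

4010 N·s/m

Series pair: k_s = k₁k₂/(k₁+k₂) = (75400)(76100)/(75400 + 76100) = 37870 N/m. In parallel with k₃: k_eq = 37870 + 28400 = 66270 N/m.
c_c = 2√(k_eq·m) = 2√(66270 × 90.0) = 4885 N·s/m.
c = ζ·c_c = 0.82 × 4885 = 4005 N·s/m.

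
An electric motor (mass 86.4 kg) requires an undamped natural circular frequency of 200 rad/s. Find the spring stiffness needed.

k = m·ω_n² = 86.4 × 200.0² = 86.4 × 40000 = 3456000 N/m.

3460000 N/m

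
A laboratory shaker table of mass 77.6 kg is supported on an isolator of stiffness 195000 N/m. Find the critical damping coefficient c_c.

c_c = 2√(k·m) = 2√(195000 × 77.6) = 2 × 3890 = 7780 N·s/m.

7780 N·s/m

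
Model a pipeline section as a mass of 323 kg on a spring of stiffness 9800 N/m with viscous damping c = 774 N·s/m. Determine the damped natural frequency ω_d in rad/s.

ω_n = √(k/m) = √(9800/323) = 5.508 rad/s.
Critical damping c_c = 2√(k·m) = 2√(9800 × 323) = 3558 N·s/m, so ζ = c/c_c = 774/3558 = 0.2175.
ω_d = ω_n√(1 − ζ²) = 5.508 × √(1 − 0.0473) = 5.376 rad/s.

5.38 rad/s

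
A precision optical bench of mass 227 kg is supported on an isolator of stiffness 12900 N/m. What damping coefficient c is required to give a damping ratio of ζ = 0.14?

c_c = 2√(k·m) = 2√(12900 × 227) = 3422 N·s/m.
c = ζ·c_c = 0.14 × 3422 = 479.1 N·s/m.

479 N·s/m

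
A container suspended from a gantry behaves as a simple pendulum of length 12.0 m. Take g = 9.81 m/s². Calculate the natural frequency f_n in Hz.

For a simple pendulum ω_n = √(g/L) = √(9.81/12.0) = √0.8175 = 0.9042 rad/s.
f_n = ω_n/(2π) = 0.9042/6.283 = 0.1439 Hz.

0.144 Hz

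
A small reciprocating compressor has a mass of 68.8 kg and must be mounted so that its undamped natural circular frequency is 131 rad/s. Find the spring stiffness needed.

k = m·ω_n² = 68.8 × 131.0² = 68.8 × 17160 = 1181000 N/m.

1180000 N/m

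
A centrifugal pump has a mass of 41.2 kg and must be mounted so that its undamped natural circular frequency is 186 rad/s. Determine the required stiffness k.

k = m·ω_n² = 41.2 × 186.0² = 41.2 × 34600 = 1425000 N/m.

1430000 N/m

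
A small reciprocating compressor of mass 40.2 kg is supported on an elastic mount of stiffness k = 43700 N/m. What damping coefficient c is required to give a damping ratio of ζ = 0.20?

530 N·s/m

c_c = 2√(k·m) = 2√(43700 × 40.2) = 2651 N·s/m.
c = ζ·c_c = 0.20 × 2651 = 530.2 N·s/m.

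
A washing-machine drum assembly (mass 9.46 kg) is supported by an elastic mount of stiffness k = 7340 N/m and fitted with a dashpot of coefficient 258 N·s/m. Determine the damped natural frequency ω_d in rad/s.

ω_n = √(k/m) = √(7340/9.46) = 27.85 rad/s.
Critical damping c_c = 2√(k·m) = 2√(7340 × 9.46) = 527.0 N·s/m, so ζ = c/c_c = 258/527.0 = 0.4895.
ω_d = ω_n√(1 − ζ²) = 27.85 × √(1 − 0.240) = 24.29 rad/s.

24.3 rad/s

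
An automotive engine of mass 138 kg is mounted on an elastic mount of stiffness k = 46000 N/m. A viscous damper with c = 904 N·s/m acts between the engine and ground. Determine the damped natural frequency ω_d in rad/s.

18.0 rad/s

ω_n = √(k/m) = √(46000/138) = 18.26 rad/s.
Critical damping c_c = 2√(k·m) = 2√(46000 × 138) = 5039 N·s/m, so ζ = c/c_c = 904/5039 = 0.1794.
ω_d = ω_n√(1 − ζ²) = 18.26 × √(1 − 0.0322) = 17.96 rad/s.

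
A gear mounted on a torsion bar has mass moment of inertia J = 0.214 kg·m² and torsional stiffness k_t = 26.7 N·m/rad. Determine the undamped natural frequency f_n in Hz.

1.78 Hz

ω_n = √(k_t/J) = √(26.7/0.214) = √124.8 = 11.17 rad/s.
f_n = ω_n/(2π) = 11.17/6.283 = 1.778 Hz.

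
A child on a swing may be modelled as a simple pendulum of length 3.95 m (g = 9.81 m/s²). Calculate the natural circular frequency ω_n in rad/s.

1.58 rad/s

For a simple pendulum ω_n = √(g/L) = √(9.81/3.95) = √2.484 = 1.576 rad/s.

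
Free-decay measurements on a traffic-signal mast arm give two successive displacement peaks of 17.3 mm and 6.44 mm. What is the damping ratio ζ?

0.155

Logarithmic decrement δ = (1/n)·ln(x₀/x_n) = (1/1)·ln(17.3/6.44) = (1/1)·ln(2.686) = 0.9882.
ζ = δ/√(4π² + δ²) = 0.9882/√(39.48 + 0.976) = 0.9882/6.360 = 0.1554.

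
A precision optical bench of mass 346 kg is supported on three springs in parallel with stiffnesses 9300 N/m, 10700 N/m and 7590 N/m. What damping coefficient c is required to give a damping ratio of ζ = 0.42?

Parallel springs add: k_eq = 9300 + 10700 + 7590 = 27590 N/m.
c_c = 2√(k_eq·m) = 2√(27590 × 346) = 6179 N·s/m.
c = ζ·c_c = 0.42 × 6179 = 2595 N·s/m.

2600 N·s/m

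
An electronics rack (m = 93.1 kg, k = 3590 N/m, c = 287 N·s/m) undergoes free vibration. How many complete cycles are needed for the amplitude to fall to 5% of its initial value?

ζ = c/(2√(km)) = 287/(2√(3590 × 93.1)) = 287/1156 = 0.2482.
Logarithmic decrement δ = 2πζ/√(1 − ζ²) = 2π × 0.2482/√(1 − 0.0616) = 1.610.
x_n/x₀ = e^(−nδ) ≤ 0.05; take ln: n ≥ ln(1/0.05)/δ = 2.996/1.610 = 1.861.
So 2 complete cycles are required.

2 cycles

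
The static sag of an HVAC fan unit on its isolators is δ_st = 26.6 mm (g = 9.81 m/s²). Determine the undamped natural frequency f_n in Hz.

ω_n = √(g/δ_st) = √(9.81/0.0266) = √368.8 = 19.20 rad/s.
f_n = ω_n/(2π) = 19.20/6.283 = 3.056 Hz.

3.06 Hz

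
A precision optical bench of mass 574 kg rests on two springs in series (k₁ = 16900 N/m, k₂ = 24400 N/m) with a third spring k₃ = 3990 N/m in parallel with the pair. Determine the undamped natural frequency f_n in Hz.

0.785 Hz

Series pair: k_s = k₁k₂/(k₁+k₂) = (16900)(24400)/(16900 + 24400) = 9985 N/m. In parallel with k₃: k_eq = 9985 + 3990 = 13970 N/m.
ω_n = √(k_eq/m) = √(13970/574) = √24.35 = 4.934 rad/s.
f_n = ω_n/(2π) = 4.934/6.283 = 0.7853 Hz.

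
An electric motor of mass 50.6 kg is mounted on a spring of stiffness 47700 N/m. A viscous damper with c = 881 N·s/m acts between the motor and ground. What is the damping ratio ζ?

0.284

ω_n = √(k/m) = √(47700/50.6) = 30.70 rad/s.
Critical damping c_c = 2√(k·m) = 2√(47700 × 50.6) = 3107 N·s/m, so ζ = c/c_c = 881/3107 = 0.2835.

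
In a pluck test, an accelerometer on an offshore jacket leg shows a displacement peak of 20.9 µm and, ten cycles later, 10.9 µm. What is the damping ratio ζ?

0.0104

Logarithmic decrement δ = (1/n)·ln(x₀/x_n) = (1/10)·ln(20.9/10.9) = (1/10)·ln(1.917) = 0.06510.
ζ = δ/√(4π² + δ²) = 0.06510/√(39.48 + 0.00424) = 0.06510/6.284 = 0.01036.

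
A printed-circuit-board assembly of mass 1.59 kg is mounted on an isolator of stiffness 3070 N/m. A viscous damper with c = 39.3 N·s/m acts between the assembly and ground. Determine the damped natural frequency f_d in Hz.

ω_n = √(k/m) = √(3070/1.59) = 43.94 rad/s.
Critical damping c_c = 2√(k·m) = 2√(3070 × 1.59) = 139.7 N·s/m, so ζ = c/c_c = 39.3/139.7 = 0.2813.
ω_d = ω_n√(1 − ζ²) = 43.94 × √(1 − 0.0791) = 42.17 rad/s.
f_d = ω_d/(2π) = 6.711 Hz.

6.71 Hz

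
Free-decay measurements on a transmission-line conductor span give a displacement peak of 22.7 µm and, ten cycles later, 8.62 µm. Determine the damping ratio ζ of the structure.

0.0154

Logarithmic decrement δ = (1/n)·ln(x₀/x_n) = (1/10)·ln(22.7/8.62) = (1/10)·ln(2.633) = 0.09683.
ζ = δ/√(4π² + δ²) = 0.09683/√(39.48 + 0.00938) = 0.09683/6.284 = 0.01541.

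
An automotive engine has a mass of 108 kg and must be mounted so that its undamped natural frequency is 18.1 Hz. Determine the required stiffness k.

1400000 N/m

ω_n = 2πf_n = 2π × 18.1 = 113.7 rad/s.
k = m·ω_n² = 108 × 113.7² = 108 × 12930 = 1397000 N/m.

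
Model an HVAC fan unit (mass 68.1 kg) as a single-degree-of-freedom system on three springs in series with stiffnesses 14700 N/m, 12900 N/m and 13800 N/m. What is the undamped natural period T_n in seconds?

0.766 s

Series springs: 1/k_eq = 1/14700 + 1/12900 + 1/13800 = 0.0002180, so k_eq = 4587 N/m.
ω_n = √(k_eq/m) = √(4587/68.1) = √67.36 = 8.207 rad/s.
T_n = 2π/ω_n = 6.283/8.207 = 0.7656 s.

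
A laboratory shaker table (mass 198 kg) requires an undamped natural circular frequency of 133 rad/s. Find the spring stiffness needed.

3500000 N/m

k = m·ω_n² = 198 × 133.0² = 198 × 17690 = 3502000 N/m.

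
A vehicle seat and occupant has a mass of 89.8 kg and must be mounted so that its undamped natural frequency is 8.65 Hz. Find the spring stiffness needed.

265000 N/m

ω_n = 2πf_n = 2π × 8.65 = 54.35 rad/s.
k = m·ω_n² = 89.8 × 54.35² = 89.8 × 2954 = 265300 N/m.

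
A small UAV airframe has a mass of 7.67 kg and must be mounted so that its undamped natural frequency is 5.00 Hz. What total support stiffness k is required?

7570 N/m

ω_n = 2πf_n = 2π × 5.00 = 31.42 rad/s.
k = m·ω_n² = 7.67 × 31.42² = 7.67 × 987.0 = 7570 N/m.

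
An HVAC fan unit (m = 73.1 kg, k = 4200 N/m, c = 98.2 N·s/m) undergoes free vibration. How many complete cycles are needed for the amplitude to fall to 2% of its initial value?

ζ = c/(2√(km)) = 98.2/(2√(4200 × 73.1)) = 98.2/1108 = 0.08861.
Logarithmic decrement δ = 2πζ/√(1 − ζ²) = 2π × 0.08861/√(1 − 0.00785) = 0.5590.
x_n/x₀ = e^(−nδ) ≤ 0.02; take ln: n ≥ ln(1/0.02)/δ = 3.912/0.5590 = 6.999.
So 7 complete cycles are required.

7 cycles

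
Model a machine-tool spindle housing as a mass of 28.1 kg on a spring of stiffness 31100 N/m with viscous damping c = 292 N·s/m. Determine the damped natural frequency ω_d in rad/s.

32.9 rad/s

ω_n = √(k/m) = √(31100/28.1) = 33.27 rad/s.
Critical damping c_c = 2√(k·m) = 2√(31100 × 28.1) = 1870 N·s/m, so ζ = c/c_c = 292/1870 = 0.1562.
ω_d = ω_n√(1 − ζ²) = 33.27 × √(1 − 0.0244) = 32.86 rad/s.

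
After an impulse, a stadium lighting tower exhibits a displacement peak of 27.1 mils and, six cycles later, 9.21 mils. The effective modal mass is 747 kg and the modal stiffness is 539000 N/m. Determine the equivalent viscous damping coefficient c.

Logarithmic decrement δ = (1/n)·ln(x₀/x_n) = (1/6)·ln(27.1/9.21) = (1/6)·ln(2.942) = 0.1799.
ζ = δ/√(4π² + δ²) = 0.1799/√(39.48 + 0.0324) = 0.1799/6.286 = 0.02862.
c = ζ · 2√(km) = 0.02862 × 2√(539000 × 747) = 0.02862 × 40130 = 1148 N·s/m.

1150 N·s/m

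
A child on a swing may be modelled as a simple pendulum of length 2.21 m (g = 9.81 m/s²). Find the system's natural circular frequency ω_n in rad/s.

2.11 rad/s

For a simple pendulum ω_n = √(g/L) = √(9.81/2.21) = √4.439 = 2.107 rad/s.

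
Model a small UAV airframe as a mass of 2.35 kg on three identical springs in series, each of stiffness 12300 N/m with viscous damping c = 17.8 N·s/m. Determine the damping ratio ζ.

0.0907

Series springs: 1/k_eq = 3/12300, so k_eq = 12300/3 = 4100 N/m.
ω_n = √(k_eq/m) = √(4100/2.35) = 41.77 rad/s.
Critical damping c_c = 2√(k_eq·m) = 2√(4100 × 2.35) = 196.3 N·s/m, so ζ = c/c_c = 17.8/196.3 = 0.09067.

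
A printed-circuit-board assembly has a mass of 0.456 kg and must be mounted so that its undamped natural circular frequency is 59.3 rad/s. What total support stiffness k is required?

1600 N/m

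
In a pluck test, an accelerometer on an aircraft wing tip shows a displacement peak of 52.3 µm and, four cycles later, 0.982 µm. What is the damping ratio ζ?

Logarithmic decrement δ = (1/n)·ln(x₀/x_n) = (1/4)·ln(52.3/0.982) = (1/4)·ln(53.26) = 0.9938.
ζ = δ/√(4π² + δ²) = 0.9938/√(39.48 + 0.988) = 0.9938/6.361 = 0.1562.

0.156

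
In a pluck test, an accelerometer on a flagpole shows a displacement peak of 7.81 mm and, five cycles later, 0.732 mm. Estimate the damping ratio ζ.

0.0751

Logarithmic decrement δ = (1/n)·ln(x₀/x_n) = (1/5)·ln(7.81/0.732) = (1/5)·ln(10.67) = 0.4735.
ζ = δ/√(4π² + δ²) = 0.4735/√(39.48 + 0.224) = 0.4735/6.301 = 0.07514.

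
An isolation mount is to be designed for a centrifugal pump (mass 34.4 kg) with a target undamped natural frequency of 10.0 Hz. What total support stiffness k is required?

ω_n = 2πf_n = 2π × 10.0 = 62.83 rad/s.
k = m·ω_n² = 34.4 × 62.83² = 34.4 × 3948 = 135800 N/m.

136000 N/m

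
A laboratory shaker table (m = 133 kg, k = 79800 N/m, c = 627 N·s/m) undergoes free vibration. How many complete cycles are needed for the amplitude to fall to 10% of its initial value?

4 cycles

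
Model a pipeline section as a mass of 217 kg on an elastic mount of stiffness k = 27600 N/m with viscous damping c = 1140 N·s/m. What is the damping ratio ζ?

ω_n = √(k/m) = √(27600/217) = 11.28 rad/s.
Critical damping c_c = 2√(k·m) = 2√(27600 × 217) = 4895 N·s/m, so ζ = c/c_c = 1140/4895 = 0.2329.

0.233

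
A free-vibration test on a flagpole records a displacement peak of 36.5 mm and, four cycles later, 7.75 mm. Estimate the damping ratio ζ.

0.0615

Logarithmic decrement δ = (1/n)·ln(x₀/x_n) = (1/4)·ln(36.5/7.75) = (1/4)·ln(4.710) = 0.3874.
ζ = δ/√(4π² + δ²) = 0.3874/√(39.48 + 0.150) = 0.3874/6.295 = 0.06154.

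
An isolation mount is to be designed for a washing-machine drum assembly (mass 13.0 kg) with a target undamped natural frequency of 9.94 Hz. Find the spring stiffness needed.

ω_n = 2πf_n = 2π × 9.94 = 62.45 rad/s.
k = m·ω_n² = 13.0 × 62.45² = 13.0 × 3901 = 50710 N/m.

50700 N/m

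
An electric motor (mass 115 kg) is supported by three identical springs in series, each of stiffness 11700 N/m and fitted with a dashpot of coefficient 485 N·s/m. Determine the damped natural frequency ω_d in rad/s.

Series springs: 1/k_eq = 3/11700, so k_eq = 11700/3 = 3900 N/m.
ω_n = √(k_eq/m) = √(3900/115) = 5.823 rad/s.
Critical damping c_c = 2√(k_eq·m) = 2√(3900 × 115) = 1339 N·s/m, so ζ = c/c_c = 485/1339 = 0.3621.
ω_d = ω_n√(1 − ζ²) = 5.823 × √(1 − 0.131) = 5.428 rad/s.

5.43 rad/s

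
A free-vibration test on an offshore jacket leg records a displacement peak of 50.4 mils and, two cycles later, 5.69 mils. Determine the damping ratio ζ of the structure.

Logarithmic decrement δ = (1/n)·ln(x₀/x_n) = (1/2)·ln(50.4/5.69) = (1/2)·ln(8.858) = 1.091.
ζ = δ/√(4π² + δ²) = 1.091/√(39.48 + 1.19) = 1.091/6.377 = 0.1710.

0.171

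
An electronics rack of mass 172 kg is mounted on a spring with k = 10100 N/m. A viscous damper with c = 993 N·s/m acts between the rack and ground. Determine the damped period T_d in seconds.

0.885 s

ω_n = √(k/m) = √(10100/172) = 7.663 rad/s.
Critical damping c_c = 2√(k·m) = 2√(10100 × 172) = 2636 N·s/m, so ζ = c/c_c = 993/2636 = 0.3767.
ω_d = ω_n√(1 − ζ²) = 7.663 × √(1 − 0.142) = 7.098 rad/s.
T_d = 2π/ω_d = 0.8851 s.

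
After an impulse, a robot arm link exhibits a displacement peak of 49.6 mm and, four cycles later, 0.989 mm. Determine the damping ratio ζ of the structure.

Logarithmic decrement δ = (1/n)·ln(x₀/x_n) = (1/4)·ln(49.6/0.989) = (1/4)·ln(50.15) = 0.9788.
ζ = δ/√(4π² + δ²) = 0.9788/√(39.48 + 0.958) = 0.9788/6.359 = 0.1539.

0.154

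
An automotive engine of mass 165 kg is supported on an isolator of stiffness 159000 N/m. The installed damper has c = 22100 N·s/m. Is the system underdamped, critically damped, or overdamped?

overdamped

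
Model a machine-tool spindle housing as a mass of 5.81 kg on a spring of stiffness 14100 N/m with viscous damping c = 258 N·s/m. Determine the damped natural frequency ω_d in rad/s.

44.0 rad/s

ω_n = √(k/m) = √(14100/5.81) = 49.26 rad/s.
Critical damping c_c = 2√(k·m) = 2√(14100 × 5.81) = 572.4 N·s/m, so ζ = c/c_c = 258/572.4 = 0.4507.
ω_d = ω_n√(1 − ζ²) = 49.26 × √(1 − 0.203) = 43.98 rad/s.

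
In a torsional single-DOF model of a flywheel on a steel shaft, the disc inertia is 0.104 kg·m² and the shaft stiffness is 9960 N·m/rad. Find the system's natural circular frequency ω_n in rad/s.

ω_n = √(k_t/J) = √(9960/0.104) = √95770 = 309.5 rad/s.

309 rad/s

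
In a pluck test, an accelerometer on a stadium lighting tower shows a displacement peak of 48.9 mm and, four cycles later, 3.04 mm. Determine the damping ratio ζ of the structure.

0.110

Logarithmic decrement δ = (1/n)·ln(x₀/x_n) = (1/4)·ln(48.9/3.04) = (1/4)·ln(16.09) = 0.6945.
ζ = δ/√(4π² + δ²) = 0.6945/√(39.48 + 0.482) = 0.6945/6.321 = 0.1099.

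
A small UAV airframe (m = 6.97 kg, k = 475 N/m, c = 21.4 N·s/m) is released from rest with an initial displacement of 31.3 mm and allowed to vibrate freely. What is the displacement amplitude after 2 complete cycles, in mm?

ζ = c/(2√(km)) = 21.4/(2√(475 × 6.97)) = 21.4/115.1 = 0.1860.
Logarithmic decrement δ = 2πζ/√(1 − ζ²) = 2π × 0.1860/√(1 − 0.0346) = 1.189.
After n cycles, x_n/x₀ = e^(−nδ), so x_2 = 31.3 × e^(−2 × 1.189) = 31.3 × 0.09271 = 2.902 mm.

2.90 mm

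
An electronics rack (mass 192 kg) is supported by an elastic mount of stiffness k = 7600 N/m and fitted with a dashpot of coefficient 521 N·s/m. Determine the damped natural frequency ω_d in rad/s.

6.14 rad/s

ω_n = √(k/m) = √(7600/192) = 6.292 rad/s.
Critical damping c_c = 2√(k·m) = 2√(7600 × 192) = 2416 N·s/m, so ζ = c/c_c = 521/2416 = 0.2157.
ω_d = ω_n√(1 − ζ²) = 6.292 × √(1 − 0.0465) = 6.143 rad/s.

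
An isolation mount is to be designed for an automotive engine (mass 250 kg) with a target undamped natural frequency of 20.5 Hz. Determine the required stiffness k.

ω_n = 2πf_n = 2π × 20.5 = 128.8 rad/s.
k = m·ω_n² = 250 × 128.8² = 250 × 16590 = 4148000 N/m.

4150000 N/m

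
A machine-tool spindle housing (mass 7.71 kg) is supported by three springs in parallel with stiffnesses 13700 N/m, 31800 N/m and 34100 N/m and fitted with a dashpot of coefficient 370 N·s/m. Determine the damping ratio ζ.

0.236

Parallel springs add: k_eq = 13700 + 31800 + 34100 = 79600 N/m.
ω_n = √(k_eq/m) = √(79600/7.71) = 101.6 rad/s.
Critical damping c_c = 2√(k_eq·m) = 2√(79600 × 7.71) = 1567 N·s/m, so ζ = c/c_c = 370/1567 = 0.2362.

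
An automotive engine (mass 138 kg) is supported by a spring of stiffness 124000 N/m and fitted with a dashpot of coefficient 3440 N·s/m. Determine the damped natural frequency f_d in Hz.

4.34 Hz

ω_n = √(k/m) = √(124000/138) = 29.98 rad/s.
Critical damping c_c = 2√(k·m) = 2√(124000 × 138) = 8273 N·s/m, so ζ = c/c_c = 3440/8273 = 0.4158.
ω_d = ω_n√(1 − ζ²) = 29.98 × √(1 − 0.173) = 27.26 rad/s.
f_d = ω_d/(2π) = 4.339 Hz.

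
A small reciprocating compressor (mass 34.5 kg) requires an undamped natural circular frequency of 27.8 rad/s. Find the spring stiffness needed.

k = m·ω_n² = 34.5 × 27.80² = 34.5 × 772.8 = 26660 N/m.

26700 N/m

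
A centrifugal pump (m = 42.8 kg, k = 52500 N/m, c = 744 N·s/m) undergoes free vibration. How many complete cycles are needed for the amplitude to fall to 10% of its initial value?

ζ = c/(2√(km)) = 744/(2√(52500 × 42.8)) = 744/2998 = 0.2482.
Logarithmic decrement δ = 2πζ/√(1 − ζ²) = 2π × 0.2482/√(1 − 0.0616) = 1.610.
x_n/x₀ = e^(−nδ) ≤ 0.1; take ln: n ≥ ln(1/0.1)/δ = 2.303/1.610 = 1.431.
So 2 complete cycles are required.

2 cycles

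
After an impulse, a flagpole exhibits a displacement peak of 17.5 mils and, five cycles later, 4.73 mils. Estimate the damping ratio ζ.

Logarithmic decrement δ = (1/n)·ln(x₀/x_n) = (1/5)·ln(17.5/4.73) = (1/5)·ln(3.700) = 0.2617.
ζ = δ/√(4π² + δ²) = 0.2617/√(39.48 + 0.0685) = 0.2617/6.289 = 0.04161.

0.0416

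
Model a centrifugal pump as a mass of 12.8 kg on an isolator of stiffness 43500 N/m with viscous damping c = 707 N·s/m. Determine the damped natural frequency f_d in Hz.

ω_n = √(k/m) = √(43500/12.8) = 58.30 rad/s.
Critical damping c_c = 2√(k·m) = 2√(43500 × 12.8) = 1492 N·s/m, so ζ = c/c_c = 707/1492 = 0.4737.
ω_d = ω_n√(1 − ζ²) = 58.30 × √(1 − 0.224) = 51.34 rad/s.
f_d = ω_d/(2π) = 8.171 Hz.

8.17 Hz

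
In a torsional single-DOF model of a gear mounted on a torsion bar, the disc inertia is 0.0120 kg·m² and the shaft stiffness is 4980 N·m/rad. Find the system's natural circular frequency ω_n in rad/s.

644 rad/s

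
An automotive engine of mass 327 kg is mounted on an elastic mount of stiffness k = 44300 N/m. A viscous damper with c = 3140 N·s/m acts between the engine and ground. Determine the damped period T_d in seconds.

ω_n = √(k/m) = √(44300/327) = 11.64 rad/s.
Critical damping c_c = 2√(k·m) = 2√(44300 × 327) = 7612 N·s/m, so ζ = c/c_c = 3140/7612 = 0.4125.
ω_d = ω_n√(1 − ζ²) = 11.64 × √(1 − 0.170) = 10.60 rad/s.
T_d = 2π/ω_d = 0.5926 s.

0.593 s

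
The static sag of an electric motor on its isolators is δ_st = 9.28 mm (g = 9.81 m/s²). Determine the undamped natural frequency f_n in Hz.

5.17 Hz

ω_n = √(g/δ_st) = √(9.81/0.00928) = √1057 = 32.51 rad/s.
f_n = ω_n/(2π) = 32.51/6.283 = 5.175 Hz.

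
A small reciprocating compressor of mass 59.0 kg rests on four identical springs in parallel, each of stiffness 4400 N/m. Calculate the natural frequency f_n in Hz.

2.75 Hz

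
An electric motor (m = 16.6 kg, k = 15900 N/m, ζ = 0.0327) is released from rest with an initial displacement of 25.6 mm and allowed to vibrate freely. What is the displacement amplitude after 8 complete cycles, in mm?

Logarithmic decrement δ = 2πζ/√(1 − ζ²) = 2π × 0.03270/√(1 − 0.00107) = 0.2056.
After n cycles, x_n/x₀ = e^(−nδ), so x_8 = 25.6 × e^(−8 × 0.2056) = 25.6 × 0.1931 = 4.943 mm.

4.94 mm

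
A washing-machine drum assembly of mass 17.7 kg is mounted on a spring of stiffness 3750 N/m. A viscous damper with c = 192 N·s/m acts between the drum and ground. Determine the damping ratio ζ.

ω_n = √(k/m) = √(3750/17.7) = 14.56 rad/s.
Critical damping c_c = 2√(k·m) = 2√(3750 × 17.7) = 515.3 N·s/m, so ζ = c/c_c = 192/515.3 = 0.3726.

0.373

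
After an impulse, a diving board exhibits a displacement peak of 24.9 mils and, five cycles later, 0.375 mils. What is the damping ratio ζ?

0.132

Logarithmic decrement δ = (1/n)·ln(x₀/x_n) = (1/5)·ln(24.9/0.375) = (1/5)·ln(66.40) = 0.8391.
ζ = δ/√(4π² + δ²) = 0.8391/√(39.48 + 0.704) = 0.8391/6.339 = 0.1324.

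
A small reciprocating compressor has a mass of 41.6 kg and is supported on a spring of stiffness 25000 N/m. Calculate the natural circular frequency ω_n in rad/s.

24.5 rad/s

ω_n = √(k/m) = √(25000/41.6) = √601.0 = 24.51 rad/s.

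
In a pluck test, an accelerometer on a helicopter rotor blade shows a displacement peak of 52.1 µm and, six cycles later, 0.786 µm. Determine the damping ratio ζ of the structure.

Logarithmic decrement δ = (1/n)·ln(x₀/x_n) = (1/6)·ln(52.1/0.786) = (1/6)·ln(66.28) = 0.6990.
ζ = δ/√(4π² + δ²) = 0.6990/√(39.48 + 0.489) = 0.6990/6.322 = 0.1106.

0.111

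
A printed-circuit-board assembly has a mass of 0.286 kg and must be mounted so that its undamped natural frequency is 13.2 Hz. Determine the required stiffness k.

1970 N/m

ω_n = 2πf_n = 2π × 13.2 = 82.94 rad/s.
k = m·ω_n² = 0.286 × 82.94² = 0.286 × 6879 = 1967 N/m.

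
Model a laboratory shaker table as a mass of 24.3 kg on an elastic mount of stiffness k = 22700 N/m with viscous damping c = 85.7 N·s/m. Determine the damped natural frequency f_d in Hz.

ω_n = √(k/m) = √(22700/24.3) = 30.56 rad/s.
Critical damping c_c = 2√(k·m) = 2√(22700 × 24.3) = 1485 N·s/m, so ζ = c/c_c = 85.7/1485 = 0.05769.
ω_d = ω_n√(1 − ζ²) = 30.56 × √(1 − 0.00333) = 30.51 rad/s.
f_d = ω_d/(2π) = 4.856 Hz.

4.86 Hz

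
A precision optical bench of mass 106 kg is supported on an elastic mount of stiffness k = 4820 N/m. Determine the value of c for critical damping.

1430 N·s/m

c_c = 2√(k·m) = 2√(4820 × 106) = 2 × 714.8 = 1430 N·s/m.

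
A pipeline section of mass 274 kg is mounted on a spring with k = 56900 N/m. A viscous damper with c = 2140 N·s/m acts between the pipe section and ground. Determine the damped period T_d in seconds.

ω_n = √(k/m) = √(56900/274) = 14.41 rad/s.
Critical damping c_c = 2√(k·m) = 2√(56900 × 274) = 7897 N·s/m, so ζ = c/c_c = 2140/7897 = 0.2710.
ω_d = ω_n√(1 − ζ²) = 14.41 × √(1 − 0.0734) = 13.87 rad/s.
T_d = 2π/ω_d = 0.4530 s.

0.453 s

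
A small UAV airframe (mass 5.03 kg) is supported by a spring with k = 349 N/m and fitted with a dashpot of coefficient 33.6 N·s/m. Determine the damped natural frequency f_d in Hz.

ω_n = √(k/m) = √(349.0/5.03) = 8.330 rad/s.
Critical damping c_c = 2√(k·m) = 2√(349.0 × 5.03) = 83.80 N·s/m, so ζ = c/c_c = 33.6/83.80 = 0.4010.
ω_d = ω_n√(1 − ζ²) = 8.330 × √(1 − 0.161) = 7.631 rad/s.
f_d = ω_d/(2π) = 1.214 Hz.

1.21 Hz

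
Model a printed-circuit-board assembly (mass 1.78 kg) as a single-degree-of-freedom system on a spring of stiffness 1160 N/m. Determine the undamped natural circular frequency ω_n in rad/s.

ω_n = √(k/m) = √(1160/1.78) = √651.7 = 25.53 rad/s.

25.5 rad/s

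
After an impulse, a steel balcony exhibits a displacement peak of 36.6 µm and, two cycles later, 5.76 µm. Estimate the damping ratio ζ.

0.146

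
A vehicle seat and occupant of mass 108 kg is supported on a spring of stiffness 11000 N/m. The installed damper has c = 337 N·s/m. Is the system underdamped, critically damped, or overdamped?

underdamped

c_c = 2√(k·m) = 2180 N·s/m; ζ = c/c_c = 337/2180 = 0.155.
Since ζ < 1 the system is underdamped.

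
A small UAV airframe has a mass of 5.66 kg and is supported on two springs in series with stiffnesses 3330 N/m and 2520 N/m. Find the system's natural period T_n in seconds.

0.395 s

Series springs: 1/k_eq = 1/3330 + 1/2520 = 0.0006971, so k_eq = 1434 N/m.
ω_n = √(k_eq/m) = √(1434/5.66) = √253.4 = 15.92 rad/s.
T_n = 2π/ω_n = 6.283/15.92 = 0.3947 s.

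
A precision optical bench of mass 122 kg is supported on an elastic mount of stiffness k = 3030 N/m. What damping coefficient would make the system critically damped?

1220 N·s/m

c_c = 2√(k·m) = 2√(3030 × 122) = 2 × 608.0 = 1216 N·s/m.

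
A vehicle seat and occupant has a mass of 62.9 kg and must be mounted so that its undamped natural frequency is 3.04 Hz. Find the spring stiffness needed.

ω_n = 2πf_n = 2π × 3.04 = 19.10 rad/s.
k = m·ω_n² = 62.9 × 19.10² = 62.9 × 364.8 = 22950 N/m.

22900 N/m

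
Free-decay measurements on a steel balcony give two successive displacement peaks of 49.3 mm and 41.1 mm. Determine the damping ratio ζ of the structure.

0.0289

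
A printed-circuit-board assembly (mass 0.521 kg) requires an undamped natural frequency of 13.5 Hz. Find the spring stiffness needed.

3750 N/m

ω_n = 2πf_n = 2π × 13.5 = 84.82 rad/s.
k = m·ω_n² = 0.521 × 84.82² = 0.521 × 7195 = 3749 N/m.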